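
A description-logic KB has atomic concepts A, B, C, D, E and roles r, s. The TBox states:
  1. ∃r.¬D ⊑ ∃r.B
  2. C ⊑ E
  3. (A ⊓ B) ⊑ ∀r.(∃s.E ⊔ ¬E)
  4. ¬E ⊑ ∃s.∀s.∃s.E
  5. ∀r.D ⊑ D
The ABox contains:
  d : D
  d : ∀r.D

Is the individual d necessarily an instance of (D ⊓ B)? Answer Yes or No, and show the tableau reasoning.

No

1. d : (D ⊓ B)?  L(d) = {D, ∀r.D} ∪ {(¬D ⊔ ¬B)}
   open: L(d) ⊇ {D, E, ¬B, ¬C, ∀r.D} — d ∉ (D ⊓ B) possible
2. Hence d : (D ⊓ B): not entailed.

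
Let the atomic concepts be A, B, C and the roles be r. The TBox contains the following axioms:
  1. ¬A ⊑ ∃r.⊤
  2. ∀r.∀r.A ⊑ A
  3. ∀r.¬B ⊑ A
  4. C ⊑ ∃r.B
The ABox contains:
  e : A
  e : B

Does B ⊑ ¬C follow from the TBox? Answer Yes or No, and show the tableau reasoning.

No

1. B ⊑ ¬C  ⇔  (B ⊓ C) unsat w.r.t. T
   apply at x₀: C⊑∃r.B
   open: L(x₀) ⊇ {A, B, C, ∃r.B} (+ ∃-successors)
2. Hence B ⊑ ¬C: not entailed.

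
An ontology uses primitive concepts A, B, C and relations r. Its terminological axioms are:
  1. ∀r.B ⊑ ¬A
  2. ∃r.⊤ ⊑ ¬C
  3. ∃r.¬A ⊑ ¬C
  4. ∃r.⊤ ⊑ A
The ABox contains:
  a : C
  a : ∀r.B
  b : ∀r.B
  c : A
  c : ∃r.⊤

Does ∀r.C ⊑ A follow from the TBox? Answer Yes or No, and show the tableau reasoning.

1. ∀r.C ⊑ A  ⇔  (∀r.C ⊓ ¬A) unsat w.r.t. T
   open: L(x₀) ⊇ {¬A, ∀r.A, ∀r.C, ∀r.⊥}
2. Hence ∀r.C ⊑ A: not entailed.

No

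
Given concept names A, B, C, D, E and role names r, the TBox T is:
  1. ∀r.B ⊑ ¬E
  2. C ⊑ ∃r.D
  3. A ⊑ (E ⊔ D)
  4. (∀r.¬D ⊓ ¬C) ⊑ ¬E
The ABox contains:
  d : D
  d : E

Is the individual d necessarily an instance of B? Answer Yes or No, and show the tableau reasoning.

1. d : B?  L(d) = {D, E} ∪ {¬B}
   open: L(d) ⊇ {D, E, ¬A, ¬B, ¬C, …} (+ ∃-successors) — d ∉ B possible
2. Hence d : B: not entailed.

No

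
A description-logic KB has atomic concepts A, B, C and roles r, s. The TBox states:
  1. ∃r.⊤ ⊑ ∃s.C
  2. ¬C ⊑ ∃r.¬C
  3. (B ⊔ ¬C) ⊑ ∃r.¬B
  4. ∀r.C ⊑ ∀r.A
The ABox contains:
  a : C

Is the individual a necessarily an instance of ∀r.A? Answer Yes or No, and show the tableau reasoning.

No

1. a : ∀r.A?  L(a) = {C} ∪ {∃r.¬A}
   open: L(a) ⊇ {C, ¬B, ∃r.¬A, ∃r.¬C, ∃s.C} (+ ∃-successors) — a ∉ ∀r.A possible
2. Hence a : ∀r.A: not entailed.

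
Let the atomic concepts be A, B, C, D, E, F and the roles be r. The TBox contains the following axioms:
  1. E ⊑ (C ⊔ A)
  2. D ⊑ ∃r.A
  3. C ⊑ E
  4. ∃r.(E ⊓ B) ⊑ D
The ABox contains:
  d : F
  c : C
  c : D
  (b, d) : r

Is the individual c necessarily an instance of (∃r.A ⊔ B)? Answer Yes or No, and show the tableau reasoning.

Yes

1. c : (∃r.A ⊔ B)?  L(c) = {C, D} ∪ {(∀r.¬A ⊓ ¬B)}
   clash {A, ¬A} at an ∃-successor — c ∈ (∃r.A ⊔ B)
2. Hence c : (∃r.A ⊔ B): entailed.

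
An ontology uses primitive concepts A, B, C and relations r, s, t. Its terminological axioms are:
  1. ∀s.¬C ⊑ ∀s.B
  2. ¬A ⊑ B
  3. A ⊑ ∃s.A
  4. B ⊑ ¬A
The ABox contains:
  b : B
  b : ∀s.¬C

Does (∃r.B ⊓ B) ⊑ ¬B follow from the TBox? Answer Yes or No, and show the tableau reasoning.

1. (∃r.B ⊓ B) ⊑ ¬B  ⇔  ((∃r.B ⊓ B) ⊓ B) unsat w.r.t. T
   apply at x₀: B⊑¬A
   open: L(x₀) ⊇ {B, ¬A, ∃r.B, ∃s.C} (+ ∃-successors)
2. Hence (∃r.B ⊓ B) ⊑ ¬B: not entailed.

No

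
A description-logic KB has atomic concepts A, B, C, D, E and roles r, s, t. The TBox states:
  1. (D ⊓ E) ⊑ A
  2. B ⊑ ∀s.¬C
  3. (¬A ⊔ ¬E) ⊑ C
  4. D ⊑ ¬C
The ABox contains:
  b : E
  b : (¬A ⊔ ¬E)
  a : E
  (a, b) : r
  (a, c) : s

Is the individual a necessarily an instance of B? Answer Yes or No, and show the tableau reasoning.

No

1. a : B?  L(a) = {E} ∪ {¬B}
   open: L(a) ⊇ {A, E, ¬B, ¬D} — a ∉ B possible
2. Hence a : B: not entailed.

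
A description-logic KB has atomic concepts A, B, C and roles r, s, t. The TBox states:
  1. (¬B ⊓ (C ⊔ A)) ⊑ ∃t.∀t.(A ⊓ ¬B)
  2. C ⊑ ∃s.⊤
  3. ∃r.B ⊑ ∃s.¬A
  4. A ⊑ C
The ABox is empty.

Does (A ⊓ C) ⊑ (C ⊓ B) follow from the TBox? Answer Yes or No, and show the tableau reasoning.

No

1. (A ⊓ C) ⊑ (C ⊓ B)  ⇔  ((A ⊓ C) ⊓ (¬C ⊔ ¬B)) unsat w.r.t. T
   apply at x₀: C⊑∃s.⊤
   open: L(x₀) ⊇ {A, C, ¬B, ∀r.¬B, ∃s.⊤, …} (+ ∃-successors)
2. Hence (A ⊓ C) ⊑ (C ⊓ B): not entailed.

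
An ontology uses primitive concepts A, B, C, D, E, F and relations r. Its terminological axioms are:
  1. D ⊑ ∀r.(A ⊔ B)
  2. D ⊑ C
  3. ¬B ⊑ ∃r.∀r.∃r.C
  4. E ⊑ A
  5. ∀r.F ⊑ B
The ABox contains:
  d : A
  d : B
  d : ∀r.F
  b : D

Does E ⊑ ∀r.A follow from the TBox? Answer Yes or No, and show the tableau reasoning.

1. E ⊑ ∀r.A  ⇔  (E ⊓ ∃r.¬A) unsat w.r.t. T
   apply at x₀: E⊑A
   open: L(x₀) ⊇ {A, B, E, ¬D, ∃r.¬A, …} (+ ∃-successors)
2. Hence E ⊑ ∀r.A: not entailed.

No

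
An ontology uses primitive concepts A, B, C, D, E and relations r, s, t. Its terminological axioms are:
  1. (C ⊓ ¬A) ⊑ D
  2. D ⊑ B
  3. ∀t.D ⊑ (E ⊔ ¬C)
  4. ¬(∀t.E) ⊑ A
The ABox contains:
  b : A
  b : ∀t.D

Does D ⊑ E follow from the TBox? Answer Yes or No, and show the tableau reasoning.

1. D ⊑ E  ⇔  (D ⊓ ¬E) unsat w.r.t. T
   apply at x₀: D⊑B
   open: L(x₀) ⊇ {B, D, ¬E, ∀t.E, ∃t.¬D} (+ ∃-successors)
2. Hence D ⊑ E: not entailed.

No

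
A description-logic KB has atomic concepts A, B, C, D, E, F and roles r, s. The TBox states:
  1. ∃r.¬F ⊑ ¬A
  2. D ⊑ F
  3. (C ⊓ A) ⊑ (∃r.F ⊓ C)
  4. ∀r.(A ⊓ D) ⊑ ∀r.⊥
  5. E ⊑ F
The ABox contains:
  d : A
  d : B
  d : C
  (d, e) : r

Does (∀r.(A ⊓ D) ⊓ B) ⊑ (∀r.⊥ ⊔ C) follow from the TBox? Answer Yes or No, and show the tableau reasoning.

1. (∀r.(A ⊓ D) ⊓ B) ⊑ (∀r.⊥ ⊔ C)  ⇔  ((∀r.(A ⊓ D) ⊓ B) ⊓ (∃r.⊤ ⊓ ¬C)) unsat w.r.t. T
   all branches close; clash {C, ¬C} at x₀
2. Hence (∀r.(A ⊓ D) ⊓ B) ⊑ (∀r.⊥ ⊔ C): entailed.

Yes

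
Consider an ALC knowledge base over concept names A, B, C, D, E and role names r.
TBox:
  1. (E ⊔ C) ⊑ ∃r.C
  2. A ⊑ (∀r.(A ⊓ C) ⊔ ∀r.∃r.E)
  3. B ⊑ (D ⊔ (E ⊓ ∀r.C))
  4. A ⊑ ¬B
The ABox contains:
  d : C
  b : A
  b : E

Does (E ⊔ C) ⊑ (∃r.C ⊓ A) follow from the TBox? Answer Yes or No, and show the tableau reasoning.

No

1. (E ⊔ C) ⊑ (∃r.C ⊓ A)  ⇔  ((E ⊔ C) ⊓ (∀r.¬C ⊔ ¬A)) unsat w.r.t. T
   apply at x₀: (E ⊔ C)⊑∃r.C
   open: L(x₀) ⊇ {E, ¬A, ¬B, ∃r.C} (+ ∃-successors)
2. Hence (E ⊔ C) ⊑ (∃r.C ⊓ A): not entailed.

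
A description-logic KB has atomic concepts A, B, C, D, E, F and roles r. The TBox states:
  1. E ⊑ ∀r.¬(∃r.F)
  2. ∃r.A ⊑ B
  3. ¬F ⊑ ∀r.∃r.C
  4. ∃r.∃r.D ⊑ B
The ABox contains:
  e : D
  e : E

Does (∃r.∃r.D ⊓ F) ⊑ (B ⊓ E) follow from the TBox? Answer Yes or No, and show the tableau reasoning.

No

1. (∃r.∃r.D ⊓ F) ⊑ (B ⊓ E)  ⇔  ((∃r.∃r.D ⊓ F) ⊓ (¬B ⊔ ¬E)) unsat w.r.t. T
   apply at x₀: ∃r.∃r.D⊑B
   open: L(x₀) ⊇ {B, F, ¬E, ∀r.¬A, ∃r.∃r.D} (+ ∃-successors)
2. Hence (∃r.∃r.D ⊓ F) ⊑ (B ⊓ E): not entailed.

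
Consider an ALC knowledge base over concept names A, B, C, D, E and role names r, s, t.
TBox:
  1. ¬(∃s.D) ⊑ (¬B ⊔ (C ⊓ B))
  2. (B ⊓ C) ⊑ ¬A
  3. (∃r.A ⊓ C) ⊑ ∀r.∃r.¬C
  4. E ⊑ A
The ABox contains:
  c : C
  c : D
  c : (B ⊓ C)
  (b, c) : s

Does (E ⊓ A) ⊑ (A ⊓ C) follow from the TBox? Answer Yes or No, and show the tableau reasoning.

1. (E ⊓ A) ⊑ (A ⊓ C)  ⇔  ((E ⊓ A) ⊓ (¬A ⊔ ¬C)) unsat w.r.t. T
   open: L(x₀) ⊇ {A, E, ¬C, ∃s.D} (+ ∃-successors)
2. Hence (E ⊓ A) ⊑ (A ⊓ C): not entailed.

No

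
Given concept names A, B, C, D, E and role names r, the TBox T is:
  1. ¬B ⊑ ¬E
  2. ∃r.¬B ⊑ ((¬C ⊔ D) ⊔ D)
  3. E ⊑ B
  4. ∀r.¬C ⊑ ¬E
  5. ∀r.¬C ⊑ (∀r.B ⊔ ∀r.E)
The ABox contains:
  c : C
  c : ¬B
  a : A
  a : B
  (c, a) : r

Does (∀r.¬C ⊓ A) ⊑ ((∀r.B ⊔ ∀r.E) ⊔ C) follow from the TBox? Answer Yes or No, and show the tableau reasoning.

1. (∀r.¬C ⊓ A) ⊑ ((∀r.B ⊔ ∀r.E) ⊔ C)  ⇔  ((∀r.¬C ⊓ A) ⊓ ((∃r.¬B ⊓ ∃r.¬E) ⊓ ¬C)) unsat w.r.t. T
   all branches close; clash {E, ¬E} at an ∃-successor
2. Hence (∀r.¬C ⊓ A) ⊑ ((∀r.B ⊔ ∀r.E) ⊔ C): entailed.

Yes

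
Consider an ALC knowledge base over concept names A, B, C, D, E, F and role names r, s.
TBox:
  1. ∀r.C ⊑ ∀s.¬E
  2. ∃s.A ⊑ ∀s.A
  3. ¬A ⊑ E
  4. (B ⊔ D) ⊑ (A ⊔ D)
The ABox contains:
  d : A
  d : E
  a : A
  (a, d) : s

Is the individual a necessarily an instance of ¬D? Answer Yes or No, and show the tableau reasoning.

No

1. a : ¬D?  L(a) = {A} ∪ {D}
   open: L(a) ⊇ {A, D, ∀s.A, ∃r.¬C} (+ ∃-successors) — a ∉ ¬D possible
2. Hence a : ¬D: not entailed.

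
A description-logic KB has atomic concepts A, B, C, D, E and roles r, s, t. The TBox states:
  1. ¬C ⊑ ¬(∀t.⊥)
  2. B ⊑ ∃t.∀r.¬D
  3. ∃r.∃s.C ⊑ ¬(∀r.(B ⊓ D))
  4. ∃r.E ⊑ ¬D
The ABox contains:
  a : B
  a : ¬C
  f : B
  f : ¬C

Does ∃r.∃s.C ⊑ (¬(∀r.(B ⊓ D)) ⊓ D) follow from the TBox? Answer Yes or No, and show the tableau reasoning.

1. ∃r.∃s.C ⊑ (¬(∀r.(B ⊓ D)) ⊓ D)  ⇔  (∃r.∃s.C ⊓ (∀r.(B ⊓ D) ⊔ ¬D)) unsat w.r.t. T
   apply at x₀: ∃r.∃s.C⊑¬(∀r.(B ⊓ D))
   open: L(x₀) ⊇ {C, ¬B, ¬D, ∃r.(¬B ⊔ ¬D), ∃r.∃s.C} (+ ∃-successors)
2. Hence ∃r.∃s.C ⊑ (¬(∀r.(B ⊓ D)) ⊓ D): not entailed.

No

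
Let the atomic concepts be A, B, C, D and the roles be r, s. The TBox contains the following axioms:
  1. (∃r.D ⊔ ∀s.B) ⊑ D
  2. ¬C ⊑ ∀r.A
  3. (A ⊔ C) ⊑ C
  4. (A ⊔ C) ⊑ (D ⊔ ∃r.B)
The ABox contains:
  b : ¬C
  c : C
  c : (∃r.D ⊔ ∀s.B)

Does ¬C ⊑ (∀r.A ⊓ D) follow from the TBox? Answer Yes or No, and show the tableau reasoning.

No

1. ¬C ⊑ (∀r.A ⊓ D)  ⇔  (¬C ⊓ (∃r.¬A ⊔ ¬D)) unsat w.r.t. T
   apply at x₀: ¬C⊑∀r.A
   open: L(x₀) ⊇ {¬A, ¬C, ¬D, ∀r.A, ∀r.¬D, …} (+ ∃-successors)
2. Hence ¬C ⊑ (∀r.A ⊓ D): not entailed.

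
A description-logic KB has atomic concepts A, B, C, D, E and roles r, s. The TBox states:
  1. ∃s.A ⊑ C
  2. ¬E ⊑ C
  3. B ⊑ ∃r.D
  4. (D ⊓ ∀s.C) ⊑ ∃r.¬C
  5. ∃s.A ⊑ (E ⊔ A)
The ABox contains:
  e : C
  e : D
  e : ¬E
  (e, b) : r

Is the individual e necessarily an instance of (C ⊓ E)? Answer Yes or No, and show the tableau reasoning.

No

1. e : (C ⊓ E)?  L(e) = {C, D, ¬E} ∪ {(¬C ⊔ ¬E)}
   open: L(e) ⊇ {C, D, ¬B, ¬E, ∀s.¬A, …} (+ ∃-successors) — e ∉ (C ⊓ E) possible
2. Hence e : (C ⊓ E): not entailed.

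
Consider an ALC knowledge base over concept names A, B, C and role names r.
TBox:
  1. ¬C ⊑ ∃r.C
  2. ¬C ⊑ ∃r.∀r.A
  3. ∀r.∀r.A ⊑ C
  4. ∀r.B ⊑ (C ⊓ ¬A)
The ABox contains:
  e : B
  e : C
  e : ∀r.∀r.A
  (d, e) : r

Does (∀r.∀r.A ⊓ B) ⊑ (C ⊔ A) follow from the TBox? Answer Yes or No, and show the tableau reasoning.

Yes

1. (∀r.∀r.A ⊓ B) ⊑ (C ⊔ A)  ⇔  ((∀r.∀r.A ⊓ B) ⊓ (¬C ⊓ ¬A)) unsat w.r.t. T
   all branches close; clash {C, ¬C} at x₀
2. Hence (∀r.∀r.A ⊓ B) ⊑ (C ⊔ A): entailed.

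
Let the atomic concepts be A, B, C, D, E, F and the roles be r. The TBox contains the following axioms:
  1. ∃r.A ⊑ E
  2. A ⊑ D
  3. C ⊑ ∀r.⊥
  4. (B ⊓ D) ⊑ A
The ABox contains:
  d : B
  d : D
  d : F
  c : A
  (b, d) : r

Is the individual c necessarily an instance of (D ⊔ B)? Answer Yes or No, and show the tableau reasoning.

1. c : (D ⊔ B)?  L(c) = {A} ∪ {(¬D ⊓ ¬B)}
   clash {D, ¬D} at c — c ∈ (D ⊔ B)
2. Hence c : (D ⊔ B): entailed.

Yes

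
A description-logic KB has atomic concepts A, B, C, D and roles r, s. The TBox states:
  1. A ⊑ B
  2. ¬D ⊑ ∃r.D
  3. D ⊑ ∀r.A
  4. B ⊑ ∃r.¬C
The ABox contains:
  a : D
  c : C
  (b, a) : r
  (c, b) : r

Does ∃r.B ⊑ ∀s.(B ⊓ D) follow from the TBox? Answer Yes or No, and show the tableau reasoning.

No

1. ∃r.B ⊑ ∀s.(B ⊓ D)  ⇔  (∃r.B ⊓ ∃s.(¬B ⊔ ¬D)) unsat w.r.t. T
   open: L(x₀) ⊇ {D, ¬A, ¬B, ∀r.A, ∃r.B, …} (+ ∃-successors)
2. Hence ∃r.B ⊑ ∀s.(B ⊓ D): not entailed.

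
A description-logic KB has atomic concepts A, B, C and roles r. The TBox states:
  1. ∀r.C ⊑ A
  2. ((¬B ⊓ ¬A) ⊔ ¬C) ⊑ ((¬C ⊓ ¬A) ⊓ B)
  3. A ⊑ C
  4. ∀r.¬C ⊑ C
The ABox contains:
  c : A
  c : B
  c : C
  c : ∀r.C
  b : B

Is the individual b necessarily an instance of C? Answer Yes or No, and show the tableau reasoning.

1. b : C?  L(b) = {B} ∪ {¬C}
   open: L(b) ⊇ {B, ¬A, ¬C, ∃r.C, ∃r.¬C} (+ ∃-successors) — b ∉ C possible
2. Hence b : C: not entailed.

No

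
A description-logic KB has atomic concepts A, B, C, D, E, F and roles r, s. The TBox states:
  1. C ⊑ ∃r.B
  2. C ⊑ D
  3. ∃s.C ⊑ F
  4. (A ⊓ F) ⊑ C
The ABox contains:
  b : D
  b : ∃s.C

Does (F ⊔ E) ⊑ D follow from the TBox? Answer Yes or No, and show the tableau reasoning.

No

1. (F ⊔ E) ⊑ D  ⇔  ((F ⊔ E) ⊓ ¬D) unsat w.r.t. T
   open: L(x₀) ⊇ {F, ¬A, ¬C, ¬D}
2. Hence (F ⊔ E) ⊑ D: not entailed.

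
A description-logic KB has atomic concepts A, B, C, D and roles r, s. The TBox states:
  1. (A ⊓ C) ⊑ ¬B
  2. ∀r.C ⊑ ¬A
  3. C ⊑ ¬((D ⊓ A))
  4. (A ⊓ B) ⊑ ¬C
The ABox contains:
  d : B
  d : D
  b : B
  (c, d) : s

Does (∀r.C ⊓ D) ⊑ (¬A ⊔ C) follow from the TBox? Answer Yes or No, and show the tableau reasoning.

1. (∀r.C ⊓ D) ⊑ (¬A ⊔ C)  ⇔  ((∀r.C ⊓ D) ⊓ (A ⊓ ¬C)) unsat w.r.t. T
   all branches close; clash {A, ¬A} at x₀
2. Hence (∀r.C ⊓ D) ⊑ (¬A ⊔ C): entailed.

Yes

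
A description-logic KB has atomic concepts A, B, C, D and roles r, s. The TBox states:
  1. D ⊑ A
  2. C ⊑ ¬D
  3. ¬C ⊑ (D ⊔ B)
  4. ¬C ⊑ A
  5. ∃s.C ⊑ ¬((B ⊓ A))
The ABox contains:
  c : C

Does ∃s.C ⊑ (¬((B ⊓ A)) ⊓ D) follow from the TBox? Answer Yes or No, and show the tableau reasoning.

No

1. ∃s.C ⊑ (¬((B ⊓ A)) ⊓ D)  ⇔  (∃s.C ⊓ ((B ⊓ A) ⊔ ¬D)) unsat w.r.t. T
   apply at x₀: ∃s.C⊑¬((B ⊓ A))
   open: L(x₀) ⊇ {C, ¬B, ¬D, ∃s.C} (+ ∃-successors)
2. Hence ∃s.C ⊑ (¬((B ⊓ A)) ⊓ D): not entailed.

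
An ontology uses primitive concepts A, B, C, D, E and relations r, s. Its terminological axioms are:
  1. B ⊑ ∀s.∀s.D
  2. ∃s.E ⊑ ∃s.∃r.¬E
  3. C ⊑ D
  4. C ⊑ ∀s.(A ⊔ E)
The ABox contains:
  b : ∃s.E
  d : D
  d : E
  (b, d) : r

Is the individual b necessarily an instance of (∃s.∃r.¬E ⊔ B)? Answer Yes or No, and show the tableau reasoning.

1. b : (∃s.∃r.¬E ⊔ B)?  L(b) = {∃s.E} ∪ {(∀s.∀r.E ⊓ ¬B)}
   clash {E, ¬E} at an ∃-successor — b ∈ (∃s.∃r.¬E ⊔ B)
2. Hence b : (∃s.∃r.¬E ⊔ B): entailed.

Yes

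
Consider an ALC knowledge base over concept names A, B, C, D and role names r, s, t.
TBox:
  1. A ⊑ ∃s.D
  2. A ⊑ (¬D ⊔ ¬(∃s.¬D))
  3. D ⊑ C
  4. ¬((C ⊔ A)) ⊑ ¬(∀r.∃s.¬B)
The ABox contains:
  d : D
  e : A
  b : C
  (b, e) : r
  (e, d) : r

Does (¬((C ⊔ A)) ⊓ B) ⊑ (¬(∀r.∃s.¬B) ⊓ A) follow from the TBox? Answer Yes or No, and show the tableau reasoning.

No

1. (¬((C ⊔ A)) ⊓ B) ⊑ (¬(∀r.∃s.¬B) ⊓ A)  ⇔  (((¬C ⊓ ¬A) ⊓ B) ⊓ (∀r.∃s.¬B ⊔ ¬A)) unsat w.r.t. T
   apply at x₀: ¬((C ⊔ A))⊑¬(∀r.∃s.¬B)
   open: L(x₀) ⊇ {B, ¬A, ¬C, ¬D, ∃r.∀s.B} (+ ∃-successors)
2. Hence (¬((C ⊔ A)) ⊓ B) ⊑ (¬(∀r.∃s.¬B) ⊓ A): not entailed.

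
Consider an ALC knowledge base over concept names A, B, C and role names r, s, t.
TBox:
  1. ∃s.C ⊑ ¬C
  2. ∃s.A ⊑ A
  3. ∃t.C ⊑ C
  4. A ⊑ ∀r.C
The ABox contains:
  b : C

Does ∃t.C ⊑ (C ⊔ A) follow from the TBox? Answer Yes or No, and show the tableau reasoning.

Yes

1. ∃t.C ⊑ (C ⊔ A)  ⇔  (∃t.C ⊓ (¬C ⊓ ¬A)) unsat w.r.t. T
   all branches close; clash {A, ¬A} at x₀
2. Hence ∃t.C ⊑ (C ⊔ A): entailed.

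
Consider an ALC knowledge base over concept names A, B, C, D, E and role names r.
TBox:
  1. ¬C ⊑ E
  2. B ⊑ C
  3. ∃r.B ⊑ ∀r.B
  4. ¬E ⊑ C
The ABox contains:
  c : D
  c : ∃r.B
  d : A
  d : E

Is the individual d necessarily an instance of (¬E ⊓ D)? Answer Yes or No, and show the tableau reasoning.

No

1. d : (¬E ⊓ D)?  L(d) = {A, E} ∪ {(E ⊔ ¬D)}
   open: L(d) ⊇ {A, E, ¬B, ∀r.¬B} — d ∉ (¬E ⊓ D) possible
2. Hence d : (¬E ⊓ D): not entailed.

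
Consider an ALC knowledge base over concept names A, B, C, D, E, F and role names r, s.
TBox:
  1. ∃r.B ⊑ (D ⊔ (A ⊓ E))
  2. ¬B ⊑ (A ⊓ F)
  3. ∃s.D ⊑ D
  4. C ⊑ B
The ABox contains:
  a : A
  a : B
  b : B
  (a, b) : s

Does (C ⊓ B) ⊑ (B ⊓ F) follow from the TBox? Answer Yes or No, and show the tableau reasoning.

No

1. (C ⊓ B) ⊑ (B ⊓ F)  ⇔  ((C ⊓ B) ⊓ (¬B ⊔ ¬F)) unsat w.r.t. T
   open: L(x₀) ⊇ {B, C, ¬F, ∀r.¬B, ∀s.¬D}
2. Hence (C ⊓ B) ⊑ (B ⊓ F): not entailed.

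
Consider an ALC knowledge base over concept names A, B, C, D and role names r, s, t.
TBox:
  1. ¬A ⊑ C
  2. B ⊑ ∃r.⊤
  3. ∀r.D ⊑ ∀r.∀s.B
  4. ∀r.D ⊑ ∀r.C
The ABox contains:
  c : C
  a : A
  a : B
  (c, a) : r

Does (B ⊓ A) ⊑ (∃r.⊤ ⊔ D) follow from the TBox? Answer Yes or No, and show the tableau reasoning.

Yes

1. (B ⊓ A) ⊑ (∃r.⊤ ⊔ D)  ⇔  ((B ⊓ A) ⊓ (∀r.⊥ ⊓ ¬D)) unsat w.r.t. T
   all branches close; clash ⊥ at an ∃-successor
2. Hence (B ⊓ A) ⊑ (∃r.⊤ ⊔ D): entailed.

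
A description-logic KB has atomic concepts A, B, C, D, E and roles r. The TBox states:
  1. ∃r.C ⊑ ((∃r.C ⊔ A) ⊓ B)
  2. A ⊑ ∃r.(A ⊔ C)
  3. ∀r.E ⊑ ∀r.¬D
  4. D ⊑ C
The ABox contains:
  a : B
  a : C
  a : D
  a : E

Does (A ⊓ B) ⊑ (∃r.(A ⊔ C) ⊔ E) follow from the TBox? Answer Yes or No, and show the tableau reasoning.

Yes

1. (A ⊓ B) ⊑ (∃r.(A ⊔ C) ⊔ E)  ⇔  ((A ⊓ B) ⊓ (∀r.(¬A ⊓ ¬C) ⊓ ¬E)) unsat w.r.t. T
   all branches close; clash {C, ¬C} at an ∃-successor
2. Hence (A ⊓ B) ⊑ (∃r.(A ⊔ C) ⊔ E): entailed.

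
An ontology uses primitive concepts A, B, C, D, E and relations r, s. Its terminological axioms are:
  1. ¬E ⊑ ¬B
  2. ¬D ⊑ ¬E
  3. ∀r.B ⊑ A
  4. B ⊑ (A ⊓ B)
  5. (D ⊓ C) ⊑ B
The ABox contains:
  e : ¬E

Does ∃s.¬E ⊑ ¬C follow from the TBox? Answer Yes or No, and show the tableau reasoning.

1. ∃s.¬E ⊑ ¬C  ⇔  (∃s.¬E ⊓ C) unsat w.r.t. T
   open: L(x₀) ⊇ {A, B, C, D, E, …} (+ ∃-successors)
2. Hence ∃s.¬E ⊑ ¬C: not entailed.

No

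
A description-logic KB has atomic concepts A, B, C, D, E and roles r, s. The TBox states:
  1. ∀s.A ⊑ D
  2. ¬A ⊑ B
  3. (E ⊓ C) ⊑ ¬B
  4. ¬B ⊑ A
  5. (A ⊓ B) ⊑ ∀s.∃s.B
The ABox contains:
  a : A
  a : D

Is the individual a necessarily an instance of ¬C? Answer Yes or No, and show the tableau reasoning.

No

1. a : ¬C?  L(a) = {A, D} ∪ {C}
   open: L(a) ⊇ {A, C, D, ¬B} — a ∉ ¬C possible
2. Hence a : ¬C: not entailed.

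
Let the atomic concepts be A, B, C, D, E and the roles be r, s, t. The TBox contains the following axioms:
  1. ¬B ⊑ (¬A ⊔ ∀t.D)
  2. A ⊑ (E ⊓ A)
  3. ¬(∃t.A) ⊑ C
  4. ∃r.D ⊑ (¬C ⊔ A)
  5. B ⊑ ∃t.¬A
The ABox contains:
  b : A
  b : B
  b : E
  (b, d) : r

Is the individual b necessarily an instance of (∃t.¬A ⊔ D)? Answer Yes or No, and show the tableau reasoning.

1. b : (∃t.¬A ⊔ D)?  L(b) = {A, B, E} ∪ {(∀t.A ⊓ ¬D)}
   clash {A, ¬A} at an ∃-successor — b ∈ (∃t.¬A ⊔ D)
2. Hence b : (∃t.¬A ⊔ D): entailed.

Yes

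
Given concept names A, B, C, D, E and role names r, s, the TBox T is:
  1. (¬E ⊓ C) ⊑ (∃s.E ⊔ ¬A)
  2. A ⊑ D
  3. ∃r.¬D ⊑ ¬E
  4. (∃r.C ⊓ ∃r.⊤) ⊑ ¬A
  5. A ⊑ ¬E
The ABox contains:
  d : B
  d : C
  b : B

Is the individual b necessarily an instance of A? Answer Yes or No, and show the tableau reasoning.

1. b : A?  L(b) = {B} ∪ {¬A}
   open: L(b) ⊇ {B, E, ¬A, ∀r.D} — b ∉ A possible
2. Hence b : A: not entailed.

No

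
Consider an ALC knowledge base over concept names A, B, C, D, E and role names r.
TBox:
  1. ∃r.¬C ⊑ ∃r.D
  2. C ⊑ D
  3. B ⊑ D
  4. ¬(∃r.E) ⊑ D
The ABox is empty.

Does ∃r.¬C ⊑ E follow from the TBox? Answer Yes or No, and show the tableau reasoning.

1. ∃r.¬C ⊑ E  ⇔  (∃r.¬C ⊓ ¬E) unsat w.r.t. T
   apply at x₀: ∃r.¬C⊑∃r.D
   open: L(x₀) ⊇ {¬B, ¬C, ¬E, ∃r.D, ∃r.E, …} (+ ∃-successors)
2. Hence ∃r.¬C ⊑ E: not entailed.

No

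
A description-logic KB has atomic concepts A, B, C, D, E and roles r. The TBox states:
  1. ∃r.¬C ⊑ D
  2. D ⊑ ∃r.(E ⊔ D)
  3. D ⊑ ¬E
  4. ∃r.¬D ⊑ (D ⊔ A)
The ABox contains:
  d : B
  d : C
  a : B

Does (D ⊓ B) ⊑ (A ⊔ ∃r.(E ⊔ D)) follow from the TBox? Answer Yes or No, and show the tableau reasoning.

Yes

1. (D ⊓ B) ⊑ (A ⊔ ∃r.(E ⊔ D))  ⇔  ((D ⊓ B) ⊓ (¬A ⊓ ∀r.(¬E ⊓ ¬D))) unsat w.r.t. T
   all branches close; clash {D, ¬D} at an ∃-successor
2. Hence (D ⊓ B) ⊑ (A ⊔ ∃r.(E ⊔ D)): entailed.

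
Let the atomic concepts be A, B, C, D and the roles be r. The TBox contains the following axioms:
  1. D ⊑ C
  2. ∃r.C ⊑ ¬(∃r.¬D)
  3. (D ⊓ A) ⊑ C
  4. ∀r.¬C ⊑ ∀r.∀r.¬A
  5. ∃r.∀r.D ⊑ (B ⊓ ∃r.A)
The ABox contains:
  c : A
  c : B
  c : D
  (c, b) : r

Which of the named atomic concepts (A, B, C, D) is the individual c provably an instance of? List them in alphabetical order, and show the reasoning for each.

1. c : A?  L(c) = {A, B, D} ∪ {¬A}
   clash {A, ¬A} at c — c ∈ A
2. c : B?  L(c) = {A, B, D} ∪ {¬B}
   clash {B, ¬B} at c — c ∈ B
3. c : C?  L(c) = {A, B, D} ∪ {¬C}
   clash {C, ¬C} at c — c ∈ C
4. c : D?  L(c) = {A, B, D} ∪ {¬D}
   clash {D, ¬D} at c — c ∈ D
5. Entailed for c: {A, B, C, D}

{A, B, C, D}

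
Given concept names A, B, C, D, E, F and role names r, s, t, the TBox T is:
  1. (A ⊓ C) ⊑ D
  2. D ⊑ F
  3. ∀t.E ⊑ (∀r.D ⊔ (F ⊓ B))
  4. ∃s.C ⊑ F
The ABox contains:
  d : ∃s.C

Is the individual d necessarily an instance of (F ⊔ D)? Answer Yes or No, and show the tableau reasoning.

1. d : (F ⊔ D)?  L(d) = {∃s.C} ∪ {(¬F ⊓ ¬D)}
   clash {D, ¬D} at d — d ∈ (F ⊔ D)
2. Hence d : (F ⊔ D): entailed.

Yes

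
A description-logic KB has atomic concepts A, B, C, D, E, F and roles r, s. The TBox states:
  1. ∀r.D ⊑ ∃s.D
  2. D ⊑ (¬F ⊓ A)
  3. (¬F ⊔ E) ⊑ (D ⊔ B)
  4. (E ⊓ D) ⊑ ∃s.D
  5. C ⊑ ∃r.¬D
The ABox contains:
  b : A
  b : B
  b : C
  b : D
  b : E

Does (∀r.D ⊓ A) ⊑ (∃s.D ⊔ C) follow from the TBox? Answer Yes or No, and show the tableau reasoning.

Yes

1. (∀r.D ⊓ A) ⊑ (∃s.D ⊔ C)  ⇔  ((∀r.D ⊓ A) ⊓ (∀s.¬D ⊓ ¬C)) unsat w.r.t. T
   all branches close; clash {D, ¬D} at an ∃-successor
2. Hence (∀r.D ⊓ A) ⊑ (∃s.D ⊔ C): entailed.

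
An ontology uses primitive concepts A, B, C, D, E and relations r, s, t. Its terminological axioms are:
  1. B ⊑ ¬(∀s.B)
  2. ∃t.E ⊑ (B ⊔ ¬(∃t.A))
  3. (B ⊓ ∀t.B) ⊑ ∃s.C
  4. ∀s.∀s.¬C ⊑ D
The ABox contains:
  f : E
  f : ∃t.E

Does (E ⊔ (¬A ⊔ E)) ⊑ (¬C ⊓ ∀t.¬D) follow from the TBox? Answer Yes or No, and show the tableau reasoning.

No

1. (E ⊔ (¬A ⊔ E)) ⊑ (¬C ⊓ ∀t.¬D)  ⇔  ((E ⊔ (¬A ⊔ E)) ⊓ (C ⊔ ∃t.D)) unsat w.r.t. T
   open: L(x₀) ⊇ {C, E, ¬B, ∀t.¬E, ∃s.∃s.C} (+ ∃-successors)
2. Hence (E ⊔ (¬A ⊔ E)) ⊑ (¬C ⊓ ∀t.¬D): not entailed.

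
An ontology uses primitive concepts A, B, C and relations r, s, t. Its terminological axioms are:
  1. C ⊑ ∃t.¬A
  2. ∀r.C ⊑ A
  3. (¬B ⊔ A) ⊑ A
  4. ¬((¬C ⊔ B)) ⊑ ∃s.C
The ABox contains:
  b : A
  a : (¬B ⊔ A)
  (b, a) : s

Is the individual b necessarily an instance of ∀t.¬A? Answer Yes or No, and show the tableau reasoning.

1. b : ∀t.¬A?  L(b) = {A} ∪ {∃t.A}
   open: L(b) ⊇ {A, ¬C, ∃t.A} (+ ∃-successors) — b ∉ ∀t.¬A possible
2. Hence b : ∀t.¬A: not entailed.

No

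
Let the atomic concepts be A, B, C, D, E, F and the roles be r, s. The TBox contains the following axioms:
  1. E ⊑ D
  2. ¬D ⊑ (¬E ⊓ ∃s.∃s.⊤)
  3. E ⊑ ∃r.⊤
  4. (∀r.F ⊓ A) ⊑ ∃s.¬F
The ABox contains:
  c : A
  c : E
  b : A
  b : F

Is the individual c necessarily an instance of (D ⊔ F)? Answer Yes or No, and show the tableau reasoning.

Yes

1. c : (D ⊔ F)?  L(c) = {A, E} ∪ {(¬D ⊓ ¬F)}
   clash {D, ¬D} at c — c ∈ (D ⊔ F)
2. Hence c : (D ⊔ F): entailed.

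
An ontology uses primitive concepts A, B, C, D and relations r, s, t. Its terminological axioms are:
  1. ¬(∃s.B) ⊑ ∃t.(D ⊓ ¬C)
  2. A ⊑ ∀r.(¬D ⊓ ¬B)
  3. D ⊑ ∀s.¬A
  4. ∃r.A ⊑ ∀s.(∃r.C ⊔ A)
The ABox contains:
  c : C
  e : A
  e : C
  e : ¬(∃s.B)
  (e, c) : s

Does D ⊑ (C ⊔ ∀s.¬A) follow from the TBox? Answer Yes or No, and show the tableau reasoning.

1. D ⊑ (C ⊔ ∀s.¬A)  ⇔  (D ⊓ (¬C ⊓ ∃s.A)) unsat w.r.t. T
   all branches close; clash {A, ¬A} at an ∃-successor
2. Hence D ⊑ (C ⊔ ∀s.¬A): entailed.

Yes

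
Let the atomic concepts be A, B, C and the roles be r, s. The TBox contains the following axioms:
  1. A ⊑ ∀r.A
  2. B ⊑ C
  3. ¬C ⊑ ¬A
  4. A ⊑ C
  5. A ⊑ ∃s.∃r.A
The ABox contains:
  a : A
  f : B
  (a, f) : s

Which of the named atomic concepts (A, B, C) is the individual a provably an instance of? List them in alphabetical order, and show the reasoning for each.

1. a : A?  L(a) = {A} ∪ {¬A}
   clash {A, ¬A} at a — a ∈ A
2. a : B?  L(a) = {A} ∪ {¬B}
   apply at a: A⊑∀r.A; A⊑C; A⊑∃s.∃r.A
   open: L(a) ⊇ {A, C, ¬B, ∀r.A, ∃s.∃r.A} (+ ∃-successors) — a ∉ B possible
3. a : C?  L(a) = {A} ∪ {¬C}
   clash {A, ¬A} at a — a ∈ C
4. Entailed for a: {A, C}

{A, C}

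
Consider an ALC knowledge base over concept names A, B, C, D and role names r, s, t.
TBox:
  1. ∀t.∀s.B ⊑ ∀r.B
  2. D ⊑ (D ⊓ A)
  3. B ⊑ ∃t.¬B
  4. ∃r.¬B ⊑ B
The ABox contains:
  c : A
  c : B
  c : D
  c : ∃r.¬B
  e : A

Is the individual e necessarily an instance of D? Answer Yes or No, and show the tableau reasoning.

No

1. e : D?  L(e) = {A} ∪ {¬D}
   open: L(e) ⊇ {A, ¬B, ¬D, ∀r.B} — e ∉ D possible
2. Hence e : D: not entailed.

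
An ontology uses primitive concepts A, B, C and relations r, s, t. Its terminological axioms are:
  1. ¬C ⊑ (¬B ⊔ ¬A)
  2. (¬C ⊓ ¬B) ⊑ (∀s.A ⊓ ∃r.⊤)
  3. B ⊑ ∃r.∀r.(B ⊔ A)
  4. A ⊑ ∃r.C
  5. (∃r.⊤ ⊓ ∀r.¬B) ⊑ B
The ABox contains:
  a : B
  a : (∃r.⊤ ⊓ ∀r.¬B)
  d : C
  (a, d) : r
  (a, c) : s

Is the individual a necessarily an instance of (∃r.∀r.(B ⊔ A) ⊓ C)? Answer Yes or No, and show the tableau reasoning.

No

1. a : (∃r.∀r.(B ⊔ A) ⊓ C)?  L(a) = {B, (∃r.⊤ ⊓ ∀r.¬B)} ∪ {(∀r.∃r.(¬B ⊓ ¬A) ⊔ ¬C)}
   apply at a: B⊑∃r.∀r.(B ⊔ A)
   open: L(a) ⊇ {B, ¬A, ¬C, ∀r.¬B, ∃r.∀r.(B ⊔ A), …} (+ ∃-successors) — a ∉ (∃r.∀r.(B ⊔ A) ⊓ C) possible
2. Hence a : (∃r.∀r.(B ⊔ A) ⊓ C): not entailed.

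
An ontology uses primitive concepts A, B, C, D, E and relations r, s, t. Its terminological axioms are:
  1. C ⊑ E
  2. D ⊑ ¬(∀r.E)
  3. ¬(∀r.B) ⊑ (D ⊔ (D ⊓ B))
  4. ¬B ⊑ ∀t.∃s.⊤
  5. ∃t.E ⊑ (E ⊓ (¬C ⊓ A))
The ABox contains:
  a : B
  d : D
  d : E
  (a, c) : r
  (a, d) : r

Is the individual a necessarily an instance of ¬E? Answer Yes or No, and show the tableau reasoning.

1. a : ¬E?  L(a) = {B} ∪ {E}
   open: L(a) ⊇ {B, E, ¬D, ∀r.B, ∀t.¬E} — a ∉ ¬E possible
2. Hence a : ¬E: not entailed.

No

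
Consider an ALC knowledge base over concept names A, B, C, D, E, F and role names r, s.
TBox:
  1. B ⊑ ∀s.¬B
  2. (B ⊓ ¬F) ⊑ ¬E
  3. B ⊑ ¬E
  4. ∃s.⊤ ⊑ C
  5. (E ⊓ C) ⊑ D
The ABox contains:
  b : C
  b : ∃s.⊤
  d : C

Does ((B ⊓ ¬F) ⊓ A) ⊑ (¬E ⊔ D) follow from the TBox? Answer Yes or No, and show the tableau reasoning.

Yes

1. ((B ⊓ ¬F) ⊓ A) ⊑ (¬E ⊔ D)  ⇔  (((B ⊓ ¬F) ⊓ A) ⊓ (E ⊓ ¬D)) unsat w.r.t. T
   all branches close; clash {E, ¬E} at x₀
2. Hence ((B ⊓ ¬F) ⊓ A) ⊑ (¬E ⊔ D): entailed.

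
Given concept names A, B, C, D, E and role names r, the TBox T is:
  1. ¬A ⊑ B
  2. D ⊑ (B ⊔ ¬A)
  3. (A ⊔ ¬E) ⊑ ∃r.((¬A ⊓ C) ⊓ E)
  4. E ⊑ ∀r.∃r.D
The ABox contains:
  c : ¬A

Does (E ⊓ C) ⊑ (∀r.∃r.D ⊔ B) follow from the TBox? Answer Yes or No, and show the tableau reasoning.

1. (E ⊓ C) ⊑ (∀r.∃r.D ⊔ B)  ⇔  ((E ⊓ C) ⊓ (∃r.∀r.¬D ⊓ ¬B)) unsat w.r.t. T
   all branches close; clash {B, ¬B} at x₀
2. Hence (E ⊓ C) ⊑ (∀r.∃r.D ⊔ B): entailed.

Yes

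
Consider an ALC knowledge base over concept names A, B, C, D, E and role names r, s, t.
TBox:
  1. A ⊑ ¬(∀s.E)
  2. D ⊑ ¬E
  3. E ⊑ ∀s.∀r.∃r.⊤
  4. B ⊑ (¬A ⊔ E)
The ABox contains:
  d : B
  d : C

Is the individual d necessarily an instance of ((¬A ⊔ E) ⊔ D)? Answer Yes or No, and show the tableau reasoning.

1. d : ((¬A ⊔ E) ⊔ D)?  L(d) = {B, C} ∪ {((A ⊓ ¬E) ⊓ ¬D)}
   clash {E, ¬E} at d — d ∈ ((¬A ⊔ E) ⊔ D)
2. Hence d : ((¬A ⊔ E) ⊔ D): entailed.

Yes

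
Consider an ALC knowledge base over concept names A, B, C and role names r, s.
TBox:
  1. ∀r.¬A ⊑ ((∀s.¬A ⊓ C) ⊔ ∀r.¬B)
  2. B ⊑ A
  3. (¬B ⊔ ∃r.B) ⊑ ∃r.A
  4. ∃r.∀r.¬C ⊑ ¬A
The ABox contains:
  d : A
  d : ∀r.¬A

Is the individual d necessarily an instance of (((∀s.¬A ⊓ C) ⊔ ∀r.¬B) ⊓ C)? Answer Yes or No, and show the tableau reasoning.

No

1. d : (((∀s.¬A ⊓ C) ⊔ ∀r.¬B) ⊓ C)?  L(d) = {A, ∀r.¬A} ∪ {(((∃s.A ⊔ ¬C) ⊓ ∃r.B) ⊔ ¬C)}
   apply at d: ∀r.¬A⊑((∀s.¬A ⊓ C) ⊔ ∀r.¬B)
   open: L(d) ⊇ {A, B, ¬C, ∀r.¬A, ∀r.¬B, …} — d ∉ (((∀s.¬A ⊓ C) ⊔ ∀r.¬B) ⊓ C) possible
2. Hence d : (((∀s.¬A ⊓ C) ⊔ ∀r.¬B) ⊓ C): not entailed.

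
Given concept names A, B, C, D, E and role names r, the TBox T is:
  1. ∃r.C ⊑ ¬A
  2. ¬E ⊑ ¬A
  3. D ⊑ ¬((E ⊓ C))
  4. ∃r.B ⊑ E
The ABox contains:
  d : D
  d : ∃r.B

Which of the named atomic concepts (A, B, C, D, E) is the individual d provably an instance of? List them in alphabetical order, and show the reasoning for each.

1. d : A?  L(d) = {D, ∃r.B} ∪ {¬A}
   apply at d: D⊑¬((E ⊓ C)); ∃r.B⊑E
   open: L(d) ⊇ {D, E, ¬A, ¬C, ∃r.B} (+ ∃-successors) — d ∉ A possible
2. d : B?  L(d) = {D, ∃r.B} ∪ {¬B}
   apply at d: D⊑¬((E ⊓ C)); ∃r.B⊑E
   open: L(d) ⊇ {D, E, ¬B, ¬C, ∀r.¬C, …} (+ ∃-successors) — d ∉ B possible
3. d : C?  L(d) = {D, ∃r.B} ∪ {¬C}
   apply at d: D⊑¬((E ⊓ C)); ∃r.B⊑E
   open: L(d) ⊇ {D, E, ¬C, ∀r.¬C, ∃r.B} (+ ∃-successors) — d ∉ C possible
4. d : D?  L(d) = {D, ∃r.B} ∪ {¬D}
   clash {D, ¬D} at d — d ∈ D
5. d : E?  L(d) = {D, ∃r.B} ∪ {¬E}
   clash {E, ¬E} at d — d ∈ E
6. Entailed for d: {D, E}

{D, E}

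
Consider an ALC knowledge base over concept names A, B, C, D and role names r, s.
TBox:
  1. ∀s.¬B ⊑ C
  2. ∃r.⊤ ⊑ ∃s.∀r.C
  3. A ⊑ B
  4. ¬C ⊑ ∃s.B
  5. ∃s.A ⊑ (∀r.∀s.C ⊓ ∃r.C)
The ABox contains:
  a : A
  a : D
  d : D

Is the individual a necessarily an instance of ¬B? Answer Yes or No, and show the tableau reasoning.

1. a : ¬B?  L(a) = {A, D} ∪ {B}
   open: L(a) ⊇ {A, B, C, D, ∀r.⊥, …} — a ∉ ¬B possible
2. Hence a : ¬B: not entailed.

No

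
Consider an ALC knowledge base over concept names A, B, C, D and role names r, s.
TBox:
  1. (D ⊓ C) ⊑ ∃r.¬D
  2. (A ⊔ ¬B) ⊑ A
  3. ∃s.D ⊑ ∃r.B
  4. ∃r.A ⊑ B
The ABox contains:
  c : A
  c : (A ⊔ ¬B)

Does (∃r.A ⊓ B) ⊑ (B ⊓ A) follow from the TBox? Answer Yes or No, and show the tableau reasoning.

No

1. (∃r.A ⊓ B) ⊑ (B ⊓ A)  ⇔  ((∃r.A ⊓ B) ⊓ (¬B ⊔ ¬A)) unsat w.r.t. T
   open: L(x₀) ⊇ {B, ¬A, ¬D, ∀s.¬D, ∃r.A} (+ ∃-successors)
2. Hence (∃r.A ⊓ B) ⊑ (B ⊓ A): not entailed.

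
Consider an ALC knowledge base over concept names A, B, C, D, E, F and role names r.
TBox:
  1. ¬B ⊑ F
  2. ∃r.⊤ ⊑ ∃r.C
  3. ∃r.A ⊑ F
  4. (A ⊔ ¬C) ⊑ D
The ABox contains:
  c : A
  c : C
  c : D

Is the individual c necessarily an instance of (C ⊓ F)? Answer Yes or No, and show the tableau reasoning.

No

1. c : (C ⊓ F)?  L(c) = {A, C, D} ∪ {(¬C ⊔ ¬F)}
   open: L(c) ⊇ {A, B, C, D, ¬F, …} — c ∉ (C ⊓ F) possible
2. Hence c : (C ⊓ F): not entailed.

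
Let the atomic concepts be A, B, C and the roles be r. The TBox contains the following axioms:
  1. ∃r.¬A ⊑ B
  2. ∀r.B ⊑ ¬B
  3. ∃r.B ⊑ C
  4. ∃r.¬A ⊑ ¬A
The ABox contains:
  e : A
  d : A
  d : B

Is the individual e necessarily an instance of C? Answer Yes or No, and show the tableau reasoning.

No

1. e : C?  L(e) = {A} ∪ {¬C}
   open: L(e) ⊇ {A, ¬C, ∀r.A, ∀r.¬B, ∃r.¬B} (+ ∃-successors) — e ∉ C possible
2. Hence e : C: not entailed.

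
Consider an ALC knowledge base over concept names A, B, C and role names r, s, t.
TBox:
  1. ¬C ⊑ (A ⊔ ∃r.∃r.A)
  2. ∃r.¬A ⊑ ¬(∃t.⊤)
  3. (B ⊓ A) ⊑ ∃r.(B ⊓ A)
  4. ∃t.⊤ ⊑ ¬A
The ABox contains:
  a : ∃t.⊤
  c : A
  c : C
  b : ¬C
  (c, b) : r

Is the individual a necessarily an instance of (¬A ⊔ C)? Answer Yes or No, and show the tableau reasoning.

Yes

1. a : (¬A ⊔ C)?  L(a) = {∃t.⊤} ∪ {(A ⊓ ¬C)}
   clash ⊥ at an ∃-successor — a ∈ (¬A ⊔ C)
2. Hence a : (¬A ⊔ C): entailed.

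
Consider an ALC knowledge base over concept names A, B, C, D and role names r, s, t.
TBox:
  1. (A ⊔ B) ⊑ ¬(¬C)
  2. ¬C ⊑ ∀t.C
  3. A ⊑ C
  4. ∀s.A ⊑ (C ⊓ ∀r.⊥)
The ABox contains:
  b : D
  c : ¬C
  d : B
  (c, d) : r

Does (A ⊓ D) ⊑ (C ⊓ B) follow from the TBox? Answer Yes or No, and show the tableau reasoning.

No

1. (A ⊓ D) ⊑ (C ⊓ B)  ⇔  ((A ⊓ D) ⊓ (¬C ⊔ ¬B)) unsat w.r.t. T
   apply at x₀: A⊑C
   open: L(x₀) ⊇ {A, C, D, ¬B, ∃s.¬A} (+ ∃-successors)
2. Hence (A ⊓ D) ⊑ (C ⊓ B): not entailed.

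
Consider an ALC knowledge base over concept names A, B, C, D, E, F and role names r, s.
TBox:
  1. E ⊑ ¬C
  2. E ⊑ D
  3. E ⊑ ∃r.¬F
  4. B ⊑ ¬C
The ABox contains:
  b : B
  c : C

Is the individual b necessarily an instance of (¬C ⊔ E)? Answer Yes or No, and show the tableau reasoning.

Yes

1. b : (¬C ⊔ E)?  L(b) = {B} ∪ {(C ⊓ ¬E)}
   clash {C, ¬C} at b — b ∈ (¬C ⊔ E)
2. Hence b : (¬C ⊔ E): entailed.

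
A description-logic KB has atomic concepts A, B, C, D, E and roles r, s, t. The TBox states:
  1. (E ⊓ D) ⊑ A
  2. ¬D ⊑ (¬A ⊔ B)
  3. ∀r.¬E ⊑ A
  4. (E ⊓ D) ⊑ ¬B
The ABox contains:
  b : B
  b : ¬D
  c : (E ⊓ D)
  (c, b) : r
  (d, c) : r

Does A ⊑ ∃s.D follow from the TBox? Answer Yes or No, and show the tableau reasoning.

1. A ⊑ ∃s.D  ⇔  (A ⊓ ∀s.¬D) unsat w.r.t. T
   open: L(x₀) ⊇ {A, D, ¬E, ∀s.¬D}
2. Hence A ⊑ ∃s.D: not entailed.

No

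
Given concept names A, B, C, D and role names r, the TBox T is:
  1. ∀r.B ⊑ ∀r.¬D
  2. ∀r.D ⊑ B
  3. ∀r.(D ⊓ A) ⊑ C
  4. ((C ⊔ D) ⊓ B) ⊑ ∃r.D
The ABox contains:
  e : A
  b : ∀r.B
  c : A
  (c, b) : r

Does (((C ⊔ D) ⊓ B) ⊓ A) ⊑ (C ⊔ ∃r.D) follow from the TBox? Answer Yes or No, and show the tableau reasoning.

Yes

1. (((C ⊔ D) ⊓ B) ⊓ A) ⊑ (C ⊔ ∃r.D)  ⇔  ((((C ⊔ D) ⊓ B) ⊓ A) ⊓ (¬C ⊓ ∀r.¬D)) unsat w.r.t. T
   all branches close; clash {C, ¬C} at x₀
2. Hence (((C ⊔ D) ⊓ B) ⊓ A) ⊑ (C ⊔ ∃r.D): entailed.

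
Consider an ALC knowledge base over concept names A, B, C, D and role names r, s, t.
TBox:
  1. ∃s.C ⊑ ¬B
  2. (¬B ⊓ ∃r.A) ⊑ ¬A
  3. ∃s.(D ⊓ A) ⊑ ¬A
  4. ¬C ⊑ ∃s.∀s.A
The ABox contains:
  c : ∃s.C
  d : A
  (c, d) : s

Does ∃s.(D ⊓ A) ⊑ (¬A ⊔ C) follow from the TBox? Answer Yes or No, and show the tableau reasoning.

Yes

1. ∃s.(D ⊓ A) ⊑ (¬A ⊔ C)  ⇔  (∃s.(D ⊓ A) ⊓ (A ⊓ ¬C)) unsat w.r.t. T
   all branches close; clash {A, ¬A} at x₀
2. Hence ∃s.(D ⊓ A) ⊑ (¬A ⊔ C): entailed.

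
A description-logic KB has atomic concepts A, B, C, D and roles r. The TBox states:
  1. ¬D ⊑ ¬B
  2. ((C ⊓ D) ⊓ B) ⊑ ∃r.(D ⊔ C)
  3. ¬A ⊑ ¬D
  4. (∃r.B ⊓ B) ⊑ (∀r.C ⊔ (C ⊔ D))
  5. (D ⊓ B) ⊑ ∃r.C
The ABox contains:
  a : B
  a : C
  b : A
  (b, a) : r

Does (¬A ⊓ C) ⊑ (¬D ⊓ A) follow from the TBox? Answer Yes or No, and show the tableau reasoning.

No

1. (¬A ⊓ C) ⊑ (¬D ⊓ A)  ⇔  ((¬A ⊓ C) ⊓ (D ⊔ ¬A)) unsat w.r.t. T
   apply at x₀: ¬A⊑¬D
   open: L(x₀) ⊇ {C, ¬A, ¬B, ¬D}
2. Hence (¬A ⊓ C) ⊑ (¬D ⊓ A): not entailed.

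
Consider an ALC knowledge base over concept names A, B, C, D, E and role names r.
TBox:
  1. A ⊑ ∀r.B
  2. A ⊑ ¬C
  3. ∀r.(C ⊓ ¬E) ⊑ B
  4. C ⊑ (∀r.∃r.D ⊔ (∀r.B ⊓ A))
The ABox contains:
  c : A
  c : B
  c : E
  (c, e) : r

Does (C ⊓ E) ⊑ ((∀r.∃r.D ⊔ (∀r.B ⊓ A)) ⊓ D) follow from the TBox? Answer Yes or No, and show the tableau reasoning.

No

1. (C ⊓ E) ⊑ ((∀r.∃r.D ⊔ (∀r.B ⊓ A)) ⊓ D)  ⇔  ((C ⊓ E) ⊓ ((∃r.∀r.¬D ⊓ (∃r.¬B ⊔ ¬A)) ⊔ ¬D)) unsat w.r.t. T
   apply at x₀: C⊑(∀r.∃r.D ⊔ (∀r.B ⊓ A))
   open: L(x₀) ⊇ {C, E, ¬A, ¬D, ∀r.∃r.D, …} (+ ∃-successors)
2. Hence (C ⊓ E) ⊑ ((∀r.∃r.D ⊔ (∀r.B ⊓ A)) ⊓ D): not entailed.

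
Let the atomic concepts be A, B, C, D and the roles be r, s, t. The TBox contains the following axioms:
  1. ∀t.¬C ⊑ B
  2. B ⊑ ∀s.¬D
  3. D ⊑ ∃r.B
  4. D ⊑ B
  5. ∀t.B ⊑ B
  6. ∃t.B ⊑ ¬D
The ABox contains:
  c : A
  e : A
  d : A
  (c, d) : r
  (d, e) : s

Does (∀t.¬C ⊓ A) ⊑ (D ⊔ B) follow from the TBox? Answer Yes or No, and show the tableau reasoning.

Yes

1. (∀t.¬C ⊓ A) ⊑ (D ⊔ B)  ⇔  ((∀t.¬C ⊓ A) ⊓ (¬D ⊓ ¬B)) unsat w.r.t. T
   all branches close; clash {B, ¬B} at x₀
2. Hence (∀t.¬C ⊓ A) ⊑ (D ⊔ B): entailed.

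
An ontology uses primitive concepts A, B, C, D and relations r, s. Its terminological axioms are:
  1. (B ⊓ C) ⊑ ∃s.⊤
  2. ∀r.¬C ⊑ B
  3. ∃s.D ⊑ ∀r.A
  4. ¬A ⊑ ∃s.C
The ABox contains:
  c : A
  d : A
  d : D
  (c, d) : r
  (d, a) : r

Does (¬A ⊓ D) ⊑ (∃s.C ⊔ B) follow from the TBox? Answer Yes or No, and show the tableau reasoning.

1. (¬A ⊓ D) ⊑ (∃s.C ⊔ B)  ⇔  ((¬A ⊓ D) ⊓ (∀s.¬C ⊓ ¬B)) unsat w.r.t. T
   all branches close; clash {B, ¬B} at x₀
2. Hence (¬A ⊓ D) ⊑ (∃s.C ⊔ B): entailed.

Yes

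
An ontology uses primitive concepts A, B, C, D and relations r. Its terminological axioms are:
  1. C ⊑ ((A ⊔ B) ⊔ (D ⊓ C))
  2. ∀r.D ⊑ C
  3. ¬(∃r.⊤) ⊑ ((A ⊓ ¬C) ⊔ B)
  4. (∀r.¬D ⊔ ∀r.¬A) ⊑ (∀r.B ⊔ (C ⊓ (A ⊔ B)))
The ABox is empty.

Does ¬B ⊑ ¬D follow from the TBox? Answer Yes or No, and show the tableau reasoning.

1. ¬B ⊑ ¬D  ⇔  (¬B ⊓ D) unsat w.r.t. T
   open: L(x₀) ⊇ {D, ¬B, ¬C, ∃r.A, ∃r.D, …} (+ ∃-successors)
2. Hence ¬B ⊑ ¬D: not entailed.

No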